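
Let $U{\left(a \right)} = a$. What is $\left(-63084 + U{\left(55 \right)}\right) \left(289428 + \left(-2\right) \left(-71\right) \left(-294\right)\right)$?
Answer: $-15611022720$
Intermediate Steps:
$\left(-63084 + U{\left(55 \right)}\right) \left(289428 + \left(-2\right) \left(-71\right) \left(-294\right)\right) = \left(-63084 + 55\right) \left(289428 + \left(-2\right) \left(-71\right) \left(-294\right)\right) = - 63029 \left(289428 + 142 \left(-294\right)\right) = - 63029 \left(289428 - 41748\right) = \left(-63029\right) 247680 = -15611022720$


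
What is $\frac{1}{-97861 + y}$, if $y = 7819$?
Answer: $- \frac{1}{90042} \approx -1.1106 \cdot 10^{-5}$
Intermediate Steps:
$\frac{1}{-97861 + y} = \frac{1}{-97861 + 7819} = \frac{1}{-90042} = - \frac{1}{90042}$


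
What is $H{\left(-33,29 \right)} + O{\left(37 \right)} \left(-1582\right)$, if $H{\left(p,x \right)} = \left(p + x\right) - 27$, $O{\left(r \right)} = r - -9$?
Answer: $-72803$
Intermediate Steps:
$O{\left(r \right)} = 9 + r$ ($O{\left(r \right)} = r + 9 = 9 + r$)
$H{\left(p,x \right)} = -27 + p + x$
$H{\left(-33,29 \right)} + O{\left(37 \right)} \left(-1582\right) = \left(-27 - 33 + 29\right) + \left(9 + 37\right) \left(-1582\right) = -31 + 46 \left(-1582\right) = -31 - 72772 = -72803$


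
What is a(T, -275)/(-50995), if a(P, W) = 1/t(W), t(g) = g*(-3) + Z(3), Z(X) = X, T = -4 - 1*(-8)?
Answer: -1/42223860 ≈ -2.3683e-8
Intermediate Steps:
T = 4 (T = -4 + 8 = 4)
t(g) = 3 - 3*g (t(g) = g*(-3) + 3 = -3*g + 3 = 3 - 3*g)
a(P, W) = 1/(3 - 3*W)
a(T, -275)/(-50995) = -1/(-3 + 3*(-275))/(-50995) = -1/(-3 - 825)*(-1/50995) = -1/(-828)*(-1/50995) = -1*(-1/828)*(-1/50995) = (1/828)*(-1/50995) = -1/42223860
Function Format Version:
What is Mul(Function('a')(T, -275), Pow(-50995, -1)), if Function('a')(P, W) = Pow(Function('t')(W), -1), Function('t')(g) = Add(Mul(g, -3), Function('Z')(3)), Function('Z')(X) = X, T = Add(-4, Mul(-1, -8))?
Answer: Rational(-1, 42223860) ≈ -2.3683e-8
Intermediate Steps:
T = 4 (T = Add(-4, 8) = 4)
Function('t')(g) = Add(3, Mul(-3, g)) (Function('t')(g) = Add(Mul(g, -3), 3) = Add(Mul(-3, g), 3) = Add(3, Mul(-3, g)))
Function('a')(P, W) = Pow(Add(3, Mul(-3, W)), -1)
Mul(Function('a')(T, -275), Pow(-50995, -1)) = Mul(Mul(-1, Pow(Add(-3, Mul(3, -275)), -1)), Pow(-50995, -1)) = Mul(Mul(-1, Pow(Add(-3, -825), -1)), Rational(-1, 50995)) = Mul(Mul(-1, Pow(-828, -1)), Rational(-1, 50995)) = Mul(Mul(-1, Rational(-1, 828)), Rational(-1, 50995)) = Mul(Rational(1, 828), Rational(-1, 50995)) = Rational(-1, 42223860)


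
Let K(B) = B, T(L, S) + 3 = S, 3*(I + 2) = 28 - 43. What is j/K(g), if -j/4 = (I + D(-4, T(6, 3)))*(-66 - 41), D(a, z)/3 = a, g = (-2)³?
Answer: 2033/2 ≈ 1016.5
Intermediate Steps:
I = -7 (I = -2 + (28 - 43)/3 = -2 + (⅓)*(-15) = -2 - 5 = -7)
T(L, S) = -3 + S
g = -8
D(a, z) = 3*a
j = -8132 (j = -4*(-7 + 3*(-4))*(-66 - 41) = -4*(-7 - 12)*(-107) = -(-76)*(-107) = -4*2033 = -8132)
j/K(g) = -8132/(-8) = -8132*(-⅛) = 2033/2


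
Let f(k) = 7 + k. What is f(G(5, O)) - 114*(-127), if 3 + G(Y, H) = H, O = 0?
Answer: 14482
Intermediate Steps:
G(Y, H) = -3 + H
f(G(5, O)) - 114*(-127) = (7 + (-3 + 0)) - 114*(-127) = (7 - 3) + 14478 = 4 + 14478 = 14482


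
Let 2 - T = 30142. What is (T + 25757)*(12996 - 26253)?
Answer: 58105431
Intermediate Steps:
T = -30140 (T = 2 - 1*30142 = 2 - 30142 = -30140)
(T + 25757)*(12996 - 26253) = (-30140 + 25757)*(12996 - 26253) = -4383*(-13257) = 58105431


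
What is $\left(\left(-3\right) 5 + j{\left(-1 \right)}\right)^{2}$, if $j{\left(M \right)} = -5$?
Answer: $400$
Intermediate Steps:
$\left(\left(-3\right) 5 + j{\left(-1 \right)}\right)^{2} = \left(\left(-3\right) 5 - 5\right)^{2} = \left(-15 - 5\right)^{2} = \left(-20\right)^{2} = 400$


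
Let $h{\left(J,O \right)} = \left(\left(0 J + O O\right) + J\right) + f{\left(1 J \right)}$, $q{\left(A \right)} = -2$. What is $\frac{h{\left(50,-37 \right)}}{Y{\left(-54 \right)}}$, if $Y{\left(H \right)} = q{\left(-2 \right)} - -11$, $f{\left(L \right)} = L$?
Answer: $\frac{1469}{9} \approx 163.22$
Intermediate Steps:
$h{\left(J,O \right)} = O^{2} + 2 J$ ($h{\left(J,O \right)} = \left(\left(0 J + O O\right) + J\right) + 1 J = \left(\left(0 + O^{2}\right) + J\right) + J = \left(O^{2} + J\right) + J = \left(J + O^{2}\right) + J = O^{2} + 2 J$)
$Y{\left(H \right)} = 9$ ($Y{\left(H \right)} = -2 - -11 = -2 + 11 = 9$)
$\frac{h{\left(50,-37 \right)}}{Y{\left(-54 \right)}} = \frac{\left(-37\right)^{2} + 2 \cdot 50}{9} = \left(1369 + 100\right) \frac{1}{9} = 1469 \cdot \frac{1}{9} = \frac{1469}{9}$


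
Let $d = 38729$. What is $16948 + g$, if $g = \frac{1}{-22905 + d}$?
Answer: $\frac{268185153}{15824} \approx 16948.0$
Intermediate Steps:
$g = \frac{1}{15824}$ ($g = \frac{1}{-22905 + 38729} = \frac{1}{15824} \approx 6.3195 \cdot 10^{-5}$)
$16948 + g = 16948 + \frac{1}{15824} = \frac{268185153}{15824}$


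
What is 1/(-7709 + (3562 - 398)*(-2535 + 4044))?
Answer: 1/4766767 ≈ 2.0979e-7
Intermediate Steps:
1/(-7709 + (3562 - 398)*(-2535 + 4044)) = 1/(-7709 + 3164*1509) = 1/(-7709 + 4774476) = 1/4766767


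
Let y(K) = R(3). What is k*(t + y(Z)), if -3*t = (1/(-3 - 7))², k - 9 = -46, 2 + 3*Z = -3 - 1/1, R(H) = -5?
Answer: 55537/300 ≈ 185.12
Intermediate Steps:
Z = -2 (Z = -⅔ + (-3 - 1/1)/3 = -⅔ + (-3 + 1*(-1))/3 = -⅔ + (-3 - 1)/3 = -⅔ + (⅓)*(-4) = -⅔ - 4/3 = -2)
k = -37 (k = 9 - 46 = -37)
y(K) = -5
t = -1/300 (t = -1/(3*(-3 - 7)²) = -(1/(-10))²/3 = -(-⅒)²/3 = -⅓*1/100 = -1/300 ≈ -0.0033333)
k*(t + y(Z)) = -37*(-1/300 - 5) = -37*(-1501/300) = 55537/300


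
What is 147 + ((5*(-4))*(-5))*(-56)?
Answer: -5453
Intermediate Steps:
147 + ((5*(-4))*(-5))*(-56) = 147 - 20*(-5)*(-56) = 147 + 100*(-56) = 147 - 5600 = -5453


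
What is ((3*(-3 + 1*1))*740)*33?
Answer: -146520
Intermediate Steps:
((3*(-3 + 1*1))*740)*33 = ((3*(-3 + 1))*740)*33 = ((3*(-2))*740)*33 = -6*740*33 = -4440*33 = -146520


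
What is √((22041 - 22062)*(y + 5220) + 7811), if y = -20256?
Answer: √323567 ≈ 568.83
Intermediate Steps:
√((22041 - 22062)*(y + 5220) + 7811) = √((22041 - 22062)*(-20256 + 5220) + 7811) = √(-21*(-15036) + 7811) = √(315756 + 7811) = √323567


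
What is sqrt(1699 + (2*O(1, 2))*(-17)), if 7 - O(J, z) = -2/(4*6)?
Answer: sqrt(52494)/6 ≈ 38.186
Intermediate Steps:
O(J, z) = 85/12 (O(J, z) = 7 - (-2)/(4*6) = 7 - (-2)/24 = 7 - 1*(-1/12) = 7 + 1/12 = 85/12)
sqrt(1699 + (2*O(1, 2))*(-17)) = sqrt(1699 + (2*(85/12))*(-17)) = sqrt(1699 + (85/6)*(-17)) = sqrt(1699 - 1445/6) = sqrt(8749/6) = sqrt(52494)/6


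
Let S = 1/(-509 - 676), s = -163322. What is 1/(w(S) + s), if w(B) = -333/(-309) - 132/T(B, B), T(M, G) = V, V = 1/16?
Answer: -103/17039591 ≈ -6.0447e-6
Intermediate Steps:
V = 1/16 ≈ 0.062500
T(M, G) = 1/16
S = -1/1185 (S = 1/(-1185) = -1/1185 ≈ -0.00084388)
w(B) = -217425/103 (w(B) = -333/(-309) - 132/1/16 = -333*(-1/309) - 132*16 = 111/103 - 2112 = -217425/103)
1/(w(S) + s) = 1/(-217425/103 - 163322) = 1/(-17039591/103) = -103/17039591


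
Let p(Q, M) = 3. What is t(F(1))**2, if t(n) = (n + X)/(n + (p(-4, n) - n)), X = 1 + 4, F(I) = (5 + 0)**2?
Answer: 100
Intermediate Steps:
F(I) = 25 (F(I) = 5**2 = 25)
X = 5
t(n) = 5/3 + n/3 (t(n) = (n + 5)/(n + (3 - n)) = (5 + n)/3 = (5 + n)*(1/3) = 5/3 + n/3)
t(F(1))**2 = (5/3 + (1/3)*25)**2 = (5/3 + 25/3)**2 = 10**2 = 100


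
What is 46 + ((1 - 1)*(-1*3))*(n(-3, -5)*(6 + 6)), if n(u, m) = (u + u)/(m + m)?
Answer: 46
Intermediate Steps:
n(u, m) = u/m (n(u, m) = (2*u)/((2*m)) = (2*u)*(1/(2*m)) = u/m)
46 + ((1 - 1)*(-1*3))*(n(-3, -5)*(6 + 6)) = 46 + ((1 - 1)*(-1*3))*((-3/(-5))*(6 + 6)) = 46 + (0*(-3))*(-3*(-⅕)*12) = 46 + 0*((⅗)*12) = 46 + 0*(36/5) = 46 + 0 = 46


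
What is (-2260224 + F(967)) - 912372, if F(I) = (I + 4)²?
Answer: -2229755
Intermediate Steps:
F(I) = (4 + I)²
(-2260224 + F(967)) - 912372 = (-2260224 + (4 + 967)²) - 912372 = (-2260224 + 971²) - 912372 = (-2260224 + 942841) - 912372 = -1317383 - 912372 = -2229755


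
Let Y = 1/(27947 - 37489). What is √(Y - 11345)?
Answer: I*√1032959582122/9542 ≈ 106.51*I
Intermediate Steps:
Y = -1/9542 (Y = 1/(-9542) = -1/9542 ≈ -0.00010480)
√(Y - 11345) = √(-1/9542 - 11345) = √(-108253991/9542) = I*√1032959582122/9542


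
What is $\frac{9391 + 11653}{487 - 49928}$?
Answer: $- \frac{21044}{49441} \approx -0.42564$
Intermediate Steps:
$\frac{9391 + 11653}{487 - 49928} = \frac{21044}{-49441} = 21044 \left(- \frac{1}{49441}\right) = - \frac{21044}{49441}$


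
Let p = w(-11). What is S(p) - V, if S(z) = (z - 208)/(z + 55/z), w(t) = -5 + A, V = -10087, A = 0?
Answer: 161605/16 ≈ 10100.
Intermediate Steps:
w(t) = -5 (w(t) = -5 + 0 = -5)
p = -5
S(z) = (-208 + z)/(z + 55/z)
S(p) - V = -5*(-208 - 5)/(55 + (-5)²) - 1*(-10087) = -5*(-213)/(55 + 25) + 10087 = -5*(-213)/80 + 10087 = -5*1/80*(-213) + 10087 = 213/16 + 10087 = 161605/16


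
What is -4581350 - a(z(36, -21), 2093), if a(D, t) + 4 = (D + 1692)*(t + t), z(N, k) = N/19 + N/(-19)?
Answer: -11664058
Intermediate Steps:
z(N, k) = 0 (z(N, k) = N*(1/19) + N*(-1/19) = N/19 - N/19 = 0)
a(D, t) = -4 + 2*t*(1692 + D) (a(D, t) = -4 + (D + 1692)*(t + t) = -4 + (1692 + D)*(2*t) = -4 + 2*t*(1692 + D))
-4581350 - a(z(36, -21), 2093) = -4581350 - (-4 + 3384*2093 + 2*0*2093) = -4581350 - (-4 + 7082712 + 0) = -4581350 - 1*7082708 = -4581350 - 7082708 = -11664058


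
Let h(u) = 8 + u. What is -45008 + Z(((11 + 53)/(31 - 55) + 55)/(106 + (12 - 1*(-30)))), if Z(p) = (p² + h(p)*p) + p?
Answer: -4436010209/98568 ≈ -45005.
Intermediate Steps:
Z(p) = p + p² + p*(8 + p) (Z(p) = (p² + (8 + p)*p) + p = (p² + p*(8 + p)) + p = p + p² + p*(8 + p))
-45008 + Z(((11 + 53)/(31 - 55) + 55)/(106 + (12 - 1*(-30)))) = -45008 + (((11 + 53)/(31 - 55) + 55)/(106 + (12 - 1*(-30))))*(9 + 2*(((11 + 53)/(31 - 55) + 55)/(106 + (12 - 1*(-30))))) = -45008 + ((64/(-24) + 55)/(106 + (12 + 30)))*(9 + 2*((64/(-24) + 55)/(106 + (12 + 30)))) = -45008 + ((64*(-1/24) + 55)/(106 + 42))*(9 + 2*((64*(-1/24) + 55)/(106 + 42))) = -45008 + ((-8/3 + 55)/148)*(9 + 2*((-8/3 + 55)/148)) = -45008 + ((157/3)*(1/148))*(9 + 2*((157/3)*(1/148))) = -45008 + 157*(9 + 2*(157/444))/444 = -45008 + 157*(9 + 157/222)/444 = -45008 + (157/444)*(2155/222) = -45008 + 338335/98568 = -4436010209/98568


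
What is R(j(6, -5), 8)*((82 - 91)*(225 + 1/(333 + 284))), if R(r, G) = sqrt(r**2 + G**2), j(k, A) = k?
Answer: -12494340/617 ≈ -20250.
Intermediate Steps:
R(r, G) = sqrt(G**2 + r**2)
R(j(6, -5), 8)*((82 - 91)*(225 + 1/(333 + 284))) = sqrt(8**2 + 6**2)*((82 - 91)*(225 + 1/(333 + 284))) = sqrt(64 + 36)*(-9*(225 + 1/617)) = sqrt(100)*(-9*(225 + 1/617)) = 10*(-9*138826/617) = 10*(-1249434/617) = -12494340/617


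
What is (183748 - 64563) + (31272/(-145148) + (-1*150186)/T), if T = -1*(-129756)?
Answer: 93528476798505/784742662 ≈ 1.1918e+5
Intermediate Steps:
T = 129756
(183748 - 64563) + (31272/(-145148) + (-1*150186)/T) = (183748 - 64563) + (31272/(-145148) - 1*150186/129756) = 119185 + (31272*(-1/145148) - 150186*1/129756) = 119185 + (-7818/36287 - 25031/21626) = 119185 - 1077371965/784742662 = 93528476798505/784742662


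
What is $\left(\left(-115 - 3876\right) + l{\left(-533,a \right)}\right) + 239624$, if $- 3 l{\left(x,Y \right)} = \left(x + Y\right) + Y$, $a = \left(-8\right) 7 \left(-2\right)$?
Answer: $235736$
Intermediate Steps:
$a = 112$ ($a = \left(-56\right) \left(-2\right) = 112$)
$l{\left(x,Y \right)} = - \frac{2 Y}{3} - \frac{x}{3}$ ($l{\left(x,Y \right)} = - \frac{\left(x + Y\right) + Y}{3} = - \frac{\left(Y + x\right) + Y}{3} = - \frac{x + 2 Y}{3} = - \frac{2 Y}{3} - \frac{x}{3}$)
$\left(\left(-115 - 3876\right) + l{\left(-533,a \right)}\right) + 239624 = \left(\left(-115 - 3876\right) - -103\right) + 239624 = \left(\left(-115 - 3876\right) + \left(- \frac{224}{3} + \frac{533}{3}\right)\right) + 239624 = \left(-3991 + 103\right) + 239624 = -3888 + 239624 = 235736$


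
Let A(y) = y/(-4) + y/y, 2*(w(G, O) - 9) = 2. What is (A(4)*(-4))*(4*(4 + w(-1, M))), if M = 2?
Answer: 0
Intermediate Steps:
w(G, O) = 10 (w(G, O) = 9 + (½)*2 = 9 + 1 = 10)
A(y) = 1 - y/4 (A(y) = y*(-¼) + 1 = -y/4 + 1 = 1 - y/4)
(A(4)*(-4))*(4*(4 + w(-1, M))) = ((1 - ¼*4)*(-4))*(4*(4 + 10)) = ((1 - 1)*(-4))*(4*14) = (0*(-4))*56 = 0*56 = 0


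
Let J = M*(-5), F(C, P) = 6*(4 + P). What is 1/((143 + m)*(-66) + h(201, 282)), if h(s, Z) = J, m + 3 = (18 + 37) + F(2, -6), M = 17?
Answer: -1/12163 ≈ -8.2217e-5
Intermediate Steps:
F(C, P) = 24 + 6*P
m = 40 (m = -3 + ((18 + 37) + (24 + 6*(-6))) = -3 + (55 + (24 - 36)) = -3 + (55 - 12) = -3 + 43 = 40)
J = -85 (J = 17*(-5) = -85)
h(s, Z) = -85
1/((143 + m)*(-66) + h(201, 282)) = 1/((143 + 40)*(-66) - 85) = 1/(183*(-66) - 85) = 1/(-12078 - 85) = 1/(-12163) = -1/12163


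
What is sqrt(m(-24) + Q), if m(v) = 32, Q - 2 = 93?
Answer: sqrt(127) ≈ 11.269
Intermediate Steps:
Q = 95 (Q = 2 + 93 = 95)
sqrt(m(-24) + Q) = sqrt(32 + 95) = sqrt(127)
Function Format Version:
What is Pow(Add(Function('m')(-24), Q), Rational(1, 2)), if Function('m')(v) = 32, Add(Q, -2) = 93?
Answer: Pow(127, Rational(1, 2)) ≈ 11.269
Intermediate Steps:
Q = 95 (Q = Add(2, 93) = 95)
Pow(Add(Function('m')(-24), Q), Rational(1, 2)) = Pow(Add(32, 95), Rational(1, 2)) = Pow(127, Rational(1, 2))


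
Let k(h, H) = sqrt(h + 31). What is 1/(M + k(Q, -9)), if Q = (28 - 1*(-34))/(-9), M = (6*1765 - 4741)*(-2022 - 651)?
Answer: -140709393/2199903697602944 - 3*sqrt(217)/2199903697602944 ≈ -6.3962e-8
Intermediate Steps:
M = -15634377 (M = (10590 - 4741)*(-2673) = 5849*(-2673) = -15634377)
Q = -62/9 (Q = (28 + 34)*(-1/9) = 62*(-1/9) = -62/9 ≈ -6.8889)
k(h, H) = sqrt(31 + h)
1/(M + k(Q, -9)) = 1/(-15634377 + sqrt(31 - 62/9)) = 1/(-15634377 + sqrt(217/9)) = 1/(-15634377 + sqrt(217)/3)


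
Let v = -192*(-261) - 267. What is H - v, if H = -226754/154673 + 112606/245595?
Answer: -1893496072398367/37986915435 ≈ -49846.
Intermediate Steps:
H = -38272540792/37986915435 (H = -226754*1/154673 + 112606*(1/245595) = -226754/154673 + 112606/245595 = -38272540792/37986915435 ≈ -1.0075)
v = 49845 (v = 50112 - 267 = 49845)
H - v = -38272540792/37986915435 - 1*49845 = -38272540792/37986915435 - 49845 = -1893496072398367/37986915435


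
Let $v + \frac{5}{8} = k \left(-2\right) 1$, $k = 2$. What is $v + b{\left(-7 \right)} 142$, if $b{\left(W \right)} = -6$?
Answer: $- \frac{6853}{8} \approx -856.63$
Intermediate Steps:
$v = - \frac{37}{8}$ ($v = - \frac{5}{8} + 2 \left(-2\right) 1 = - \frac{5}{8} - 4 = - \frac{37}{8} \approx -4.625$)
$v + b{\left(-7 \right)} 142 = - \frac{37}{8} - 852 = - \frac{6853}{8}$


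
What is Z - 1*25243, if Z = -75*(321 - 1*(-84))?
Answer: -55618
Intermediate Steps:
Z = -30375 (Z = -75*(321 + 84) = -75*405 = -30375)
Z - 1*25243 = -30375 - 1*25243 = -30375 - 25243 = -55618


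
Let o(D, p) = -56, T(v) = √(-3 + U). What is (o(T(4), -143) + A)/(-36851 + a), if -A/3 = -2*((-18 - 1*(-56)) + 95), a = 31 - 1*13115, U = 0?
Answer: -742/49935 ≈ -0.014859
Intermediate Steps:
a = -13084 (a = 31 - 13115 = -13084)
T(v) = I*√3 (T(v) = √(-3 + 0) = √(-3) = I*√3)
A = 798 (A = -(-6)*((-18 - 1*(-56)) + 95) = -(-6)*((-18 + 56) + 95) = -(-6)*(38 + 95) = -(-6)*133 = -3*(-266) = 798)
(o(T(4), -143) + A)/(-36851 + a) = (-56 + 798)/(-36851 - 13084) = 742/(-49935) = 742*(-1/49935) = -742/49935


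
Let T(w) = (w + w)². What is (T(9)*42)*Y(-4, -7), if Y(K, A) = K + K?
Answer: -108864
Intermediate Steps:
Y(K, A) = 2*K
T(w) = 4*w² (T(w) = (2*w)² = 4*w²)
(T(9)*42)*Y(-4, -7) = ((4*9²)*42)*(2*(-4)) = ((4*81)*42)*(-8) = (324*42)*(-8) = 13608*(-8) = -108864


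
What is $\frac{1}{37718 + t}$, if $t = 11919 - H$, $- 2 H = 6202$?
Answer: $\frac{1}{52738} \approx 1.8962 \cdot 10^{-5}$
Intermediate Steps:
$H = -3101$ ($H = \left(- \frac{1}{2}\right) 6202 = -3101$)
$t = 15020$ ($t = 11919 - -3101 = 11919 + 3101 = 15020$)
$\frac{1}{37718 + t} = \frac{1}{37718 + 15020} = \frac{1}{52738}$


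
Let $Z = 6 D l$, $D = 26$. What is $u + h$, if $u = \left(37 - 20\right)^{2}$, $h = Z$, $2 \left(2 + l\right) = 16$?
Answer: $1225$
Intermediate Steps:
$l = 6$ ($l = -2 + \frac{1}{2} \cdot 16 = -2 + 8 = 6$)
$Z = 936$ ($Z = 6 \cdot 26 \cdot 6 = 156 \cdot 6 = 936$)
$h = 936$
$u = 289$ ($u = 17^{2} = 289$)
$u + h = 289 + 936 = 1225$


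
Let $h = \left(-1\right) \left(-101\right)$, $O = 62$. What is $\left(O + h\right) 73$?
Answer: $11899$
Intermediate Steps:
$h = 101$
$\left(O + h\right) 73 = \left(62 + 101\right) 73 = 163 \cdot 73 = 11899$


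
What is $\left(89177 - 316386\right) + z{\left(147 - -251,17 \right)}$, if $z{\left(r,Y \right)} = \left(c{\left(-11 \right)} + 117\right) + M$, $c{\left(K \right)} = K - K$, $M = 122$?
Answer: $-226970$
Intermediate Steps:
$c{\left(K \right)} = 0$
$z{\left(r,Y \right)} = 239$ ($z{\left(r,Y \right)} = \left(0 + 117\right) + 122 = 117 + 122 = 239$)
$\left(89177 - 316386\right) + z{\left(147 - -251,17 \right)} = \left(89177 - 316386\right) + 239 = -227209 + 239 = -226970$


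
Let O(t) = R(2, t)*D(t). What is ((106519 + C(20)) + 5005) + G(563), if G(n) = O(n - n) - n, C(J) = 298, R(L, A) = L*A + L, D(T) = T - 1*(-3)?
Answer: 111265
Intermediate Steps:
D(T) = 3 + T (D(T) = T + 3 = 3 + T)
R(L, A) = L + A*L (R(L, A) = A*L + L = L + A*L)
O(t) = (2 + 2*t)*(3 + t) (O(t) = (2*(1 + t))*(3 + t) = (2 + 2*t)*(3 + t))
G(n) = 6 - n (G(n) = 2*(1 + (n - n))*(3 + (n - n)) - n = 2*(1 + 0)*(3 + 0) - n = 2*1*3 - n = 6 - n)
((106519 + C(20)) + 5005) + G(563) = ((106519 + 298) + 5005) + (6 - 1*563) = (106817 + 5005) + (6 - 563) = 111822 - 557 = 111265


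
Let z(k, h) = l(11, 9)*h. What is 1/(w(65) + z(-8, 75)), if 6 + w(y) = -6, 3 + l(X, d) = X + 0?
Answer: 1/588 ≈ 0.0017007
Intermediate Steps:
l(X, d) = -3 + X (l(X, d) = -3 + (X + 0) = -3 + X)
z(k, h) = 8*h (z(k, h) = (-3 + 11)*h = 8*h)
w(y) = -12 (w(y) = -6 - 6 = -12)
1/(w(65) + z(-8, 75)) = 1/(-12 + 8*75) = 1/(-12 + 600) = 1/588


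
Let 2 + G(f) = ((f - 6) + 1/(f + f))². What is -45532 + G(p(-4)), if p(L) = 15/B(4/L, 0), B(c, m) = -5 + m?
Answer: -1636199/36 ≈ -45450.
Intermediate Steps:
p(L) = -3 (p(L) = 15/(-5 + 0) = 15/(-5) = 15*(-⅕) = -3)
G(f) = -2 + (-6 + f + 1/(2*f))² (G(f) = -2 + ((f - 6) + 1/(f + f))² = -2 + ((-6 + f) + 1/(2*f))² = -2 + (-6 + f + 1/(2*f))²)
-45532 + G(p(-4)) = -45532 + (-2 + (¼)*(1 - 12*(-3) + 2*(-3)²)²/(-3)²) = -45532 + (-2 + (¼)*(⅑)*(1 + 36 + 2*9)²) = -45532 + (-2 + (¼)*(⅑)*(1 + 36 + 18)²) = -45532 + (-2 + (¼)*(⅑)*55²) = -45532 + (-2 + (¼)*(⅑)*3025) = -45532 + (-2 + 3025/36) = -45532 + 2953/36 = -1636199/36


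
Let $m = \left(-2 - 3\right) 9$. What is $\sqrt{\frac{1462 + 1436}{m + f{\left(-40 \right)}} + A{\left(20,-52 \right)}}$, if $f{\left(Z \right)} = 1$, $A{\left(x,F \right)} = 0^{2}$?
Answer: $\frac{3 i \sqrt{3542}}{22} \approx 8.1156 i$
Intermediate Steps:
$A{\left(x,F \right)} = 0$
$m = -45$ ($m = \left(-5\right) 9 = -45$)
$\sqrt{\frac{1462 + 1436}{m + f{\left(-40 \right)}} + A{\left(20,-52 \right)}} = \sqrt{\frac{1462 + 1436}{-45 + 1} + 0} = \sqrt{\frac{2898}{-44} + 0} = \sqrt{2898 \left(- \frac{1}{44}\right) + 0} = \sqrt{- \frac{1449}{22} + 0} = \sqrt{- \frac{1449}{22}} = \frac{3 i \sqrt{3542}}{22}$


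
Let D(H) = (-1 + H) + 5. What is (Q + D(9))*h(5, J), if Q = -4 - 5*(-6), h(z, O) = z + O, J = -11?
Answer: -234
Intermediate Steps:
h(z, O) = O + z
D(H) = 4 + H
Q = 26 (Q = -4 + 30 = 26)
(Q + D(9))*h(5, J) = (26 + (4 + 9))*(-11 + 5) = (26 + 13)*(-6) = 39*(-6) = -234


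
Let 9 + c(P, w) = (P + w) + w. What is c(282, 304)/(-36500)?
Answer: -881/36500 ≈ -0.024137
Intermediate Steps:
c(P, w) = -9 + P + 2*w (c(P, w) = -9 + ((P + w) + w) = -9 + (P + 2*w) = -9 + P + 2*w)
c(282, 304)/(-36500) = (-9 + 282 + 2*304)/(-36500) = (-9 + 282 + 608)*(-1/36500) = 881*(-1/36500) = -881/36500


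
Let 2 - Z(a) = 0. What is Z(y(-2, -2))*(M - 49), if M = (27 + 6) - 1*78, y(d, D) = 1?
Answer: -188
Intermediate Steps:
Z(a) = 2 (Z(a) = 2 - 1*0 = 2 + 0 = 2)
M = -45 (M = 33 - 78 = -45)
Z(y(-2, -2))*(M - 49) = 2*(-45 - 49) = 2*(-94) = -188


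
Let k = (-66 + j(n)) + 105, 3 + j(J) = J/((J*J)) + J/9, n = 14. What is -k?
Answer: -4741/126 ≈ -37.627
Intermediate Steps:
j(J) = -3 + 1/J + J/9 (j(J) = -3 + (J/((J*J)) + J/9) = -3 + (J/(J²) + J*(⅑)) = -3 + (J/J² + J/9) = -3 + (1/J + J/9) = -3 + 1/J + J/9)
k = 4741/126 (k = (-66 + (-3 + 1/14 + (⅑)*14)) + 105 = (-66 + (-3 + 1/14 + 14/9)) + 105 = (-66 - 173/126) + 105 = -8489/126 + 105 = 4741/126 ≈ 37.627)
-k = -1*4741/126 = -4741/126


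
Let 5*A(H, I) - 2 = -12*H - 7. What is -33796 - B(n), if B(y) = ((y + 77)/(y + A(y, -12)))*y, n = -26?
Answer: -1991754/59 ≈ -33759.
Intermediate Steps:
A(H, I) = -1 - 12*H/5 (A(H, I) = 2/5 + (-12*H - 7)/5 = 2/5 + (-7 - 12*H)/5 = 2/5 + (-7/5 - 12*H/5) = -1 - 12*H/5)
B(y) = y*(77 + y)/(-1 - 7*y/5) (B(y) = ((y + 77)/(y + (-1 - 12*y/5)))*y = ((77 + y)/(-1 - 7*y/5))*y = y*(77 + y)/(-1 - 7*y/5))
-33796 - B(n) = -33796 - (-5)*(-26)*(77 - 26)/(5 + 7*(-26)) = -33796 - (-5)*(-26)*51/(5 - 182) = -33796 - (-5)*(-26)*51/(-177) = -33796 - (-5)*(-26)*(-1)*51/177 = -33796 - 1*(-2210/59) = -33796 + 2210/59 = -1991754/59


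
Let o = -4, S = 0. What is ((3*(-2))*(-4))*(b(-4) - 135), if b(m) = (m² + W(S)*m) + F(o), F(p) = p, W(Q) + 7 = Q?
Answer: -2280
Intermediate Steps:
W(Q) = -7 + Q
b(m) = -4 + m² - 7*m (b(m) = (m² + (-7 + 0)*m) - 4 = (m² - 7*m) - 4 = -4 + m² - 7*m)
((3*(-2))*(-4))*(b(-4) - 135) = ((3*(-2))*(-4))*((-4 + (-4)² - 7*(-4)) - 135) = (-6*(-4))*((-4 + 16 + 28) - 135) = 24*(40 - 135) = 24*(-95) = -2280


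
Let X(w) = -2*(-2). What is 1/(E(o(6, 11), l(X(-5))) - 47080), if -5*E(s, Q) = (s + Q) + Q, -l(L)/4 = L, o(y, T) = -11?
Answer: -5/235357 ≈ -2.1244e-5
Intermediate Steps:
X(w) = 4
l(L) = -4*L
E(s, Q) = -2*Q/5 - s/5 (E(s, Q) = -((s + Q) + Q)/5 = -((Q + s) + Q)/5 = -(s + 2*Q)/5 = -2*Q/5 - s/5)
1/(E(o(6, 11), l(X(-5))) - 47080) = 1/((-(-8)*4/5 - ⅕*(-11)) - 47080) = 1/((-⅖*(-16) + 11/5) - 47080) = 1/((32/5 + 11/5) - 47080) = 1/(43/5 - 47080) = 1/(-235357/5) = -5/235357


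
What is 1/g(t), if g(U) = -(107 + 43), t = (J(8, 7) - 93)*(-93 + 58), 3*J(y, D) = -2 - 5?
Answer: -1/150 ≈ -0.0066667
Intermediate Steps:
J(y, D) = -7/3 (J(y, D) = (-2 - 5)/3 = (1/3)*(-7) = -7/3)
t = 10010/3 (t = (-7/3 - 93)*(-93 + 58) = -286/3*(-35) = 10010/3 ≈ 3336.7)
g(U) = -150 (g(U) = -1*150 = -150)
1/g(t) = 1/(-150) = -1/150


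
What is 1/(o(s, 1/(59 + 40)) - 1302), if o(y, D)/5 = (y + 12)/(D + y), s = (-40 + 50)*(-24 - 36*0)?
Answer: -23759/30821358 ≈ -0.00077086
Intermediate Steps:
s = -240 (s = 10*(-24 - 6*0) = 10*(-24 + 0) = 10*(-24) = -240)
o(y, D) = 5*(12 + y)/(D + y) (o(y, D) = 5*((y + 12)/(D + y)) = 5*((12 + y)/(D + y)) = 5*(12 + y)/(D + y))
1/(o(s, 1/(59 + 40)) - 1302) = 1/(5*(12 - 240)/(1/(59 + 40) - 240) - 1302) = 1/(5*(-228)/(1/99 - 240) - 1302) = 1/(5*(-228)/(-23759/99) - 1302) = 1/(5*(-99/23759)*(-228) - 1302) = 1/(112860/23759 - 1302) = 1/(-30821358/23759) = -23759/30821358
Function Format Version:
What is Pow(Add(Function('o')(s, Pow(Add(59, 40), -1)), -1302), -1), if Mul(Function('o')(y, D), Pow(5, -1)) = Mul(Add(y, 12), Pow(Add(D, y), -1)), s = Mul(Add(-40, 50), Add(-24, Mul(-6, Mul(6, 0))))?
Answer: Rational(-23759, 30821358) ≈ -0.00077086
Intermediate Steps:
s = -240 (s = Mul(10, Add(-24, Mul(-6, 0))) = Mul(10, Add(-24, 0)) = Mul(10, -24) = -240)
Function('o')(y, D) = Mul(5, Pow(Add(D, y), -1), Add(12, y)) (Function('o')(y, D) = Mul(5, Mul(Add(y, 12), Pow(Add(D, y), -1))) = Mul(5, Mul(Add(12, y), Pow(Add(D, y), -1))) = Mul(5, Mul(Pow(Add(D, y), -1), Add(12, y))) = Mul(5, Pow(Add(D, y), -1), Add(12, y)))
Pow(Add(Function('o')(s, Pow(Add(59, 40), -1)), -1302), -1) = Pow(Add(Mul(5, Pow(Add(Pow(Add(59, 40), -1), -240), -1), Add(12, -240)), -1302), -1) = Pow(Add(Mul(5, Pow(Add(Pow(99, -1), -240), -1), -228), -1302), -1) = Pow(Add(Mul(5, Pow(Add(Rational(1, 99), -240), -1), -228), -1302), -1) = Pow(Add(Mul(5, Pow(Rational(-23759, 99), -1), -228), -1302), -1) = Pow(Add(Mul(5, Rational(-99, 23759), -228), -1302), -1) = Pow(Add(Rational(112860, 23759), -1302), -1) = Pow(Rational(-30821358, 23759), -1) = Rational(-23759, 30821358)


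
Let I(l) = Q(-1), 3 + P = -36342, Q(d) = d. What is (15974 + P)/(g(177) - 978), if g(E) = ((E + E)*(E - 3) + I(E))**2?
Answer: -20371/3793943047 ≈ -5.3694e-6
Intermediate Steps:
P = -36345 (P = -3 - 36342 = -36345)
I(l) = -1
g(E) = (-1 + 2*E*(-3 + E))**2 (g(E) = ((E + E)*(E - 3) - 1)**2 = ((2*E)*(-3 + E) - 1)**2 = (2*E*(-3 + E) - 1)**2 = (-1 + 2*E*(-3 + E))**2)
(15974 + P)/(g(177) - 978) = (15974 - 36345)/((1 - 2*177**2 + 6*177)**2 - 978) = -20371/((1 - 2*31329 + 1062)**2 - 978) = -20371/((1 - 62658 + 1062)**2 - 978) = -20371/((-61595)**2 - 978) = -20371/(3793944025 - 978) = -20371/3793943047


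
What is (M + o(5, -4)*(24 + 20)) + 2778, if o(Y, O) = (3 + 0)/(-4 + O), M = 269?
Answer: 6061/2 ≈ 3030.5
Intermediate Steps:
o(Y, O) = 3/(-4 + O)
(M + o(5, -4)*(24 + 20)) + 2778 = (269 + (3/(-4 - 4))*(24 + 20)) + 2778 = (269 + (3/(-8))*44) + 2778 = (269 + (3*(-⅛))*44) + 2778 = (269 - 3/8*44) + 2778 = (269 - 33/2) + 2778 = 505/2 + 2778 = 6061/2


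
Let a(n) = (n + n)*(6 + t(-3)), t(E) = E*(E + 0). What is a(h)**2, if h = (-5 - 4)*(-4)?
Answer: 1166400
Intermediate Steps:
t(E) = E**2 (t(E) = E*E = E**2)
h = 36 (h = -9*(-4) = 36)
a(n) = 30*n (a(n) = (n + n)*(6 + (-3)**2) = (2*n)*(6 + 9) = (2*n)*15 = 30*n)
a(h)**2 = (30*36)**2 = 1080**2 = 1166400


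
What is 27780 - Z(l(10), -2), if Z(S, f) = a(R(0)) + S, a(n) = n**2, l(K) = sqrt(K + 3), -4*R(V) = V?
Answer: 27780 - sqrt(13) ≈ 27776.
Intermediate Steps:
R(V) = -V/4
l(K) = sqrt(3 + K)
Z(S, f) = S (Z(S, f) = (-1/4*0)**2 + S = 0**2 + S = 0 + S = S)
27780 - Z(l(10), -2) = 27780 - sqrt(3 + 10) = 27780 - sqrt(13)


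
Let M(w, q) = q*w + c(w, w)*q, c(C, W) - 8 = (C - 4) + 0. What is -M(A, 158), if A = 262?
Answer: -83424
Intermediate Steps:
c(C, W) = 4 + C (c(C, W) = 8 + ((C - 4) + 0) = 8 + ((-4 + C) + 0) = 8 + (-4 + C) = 4 + C)
M(w, q) = q*w + q*(4 + w) (M(w, q) = q*w + (4 + w)*q = q*w + q*(4 + w))
-M(A, 158) = -2*158*(2 + 262) = -2*158*264 = -1*83424 = -83424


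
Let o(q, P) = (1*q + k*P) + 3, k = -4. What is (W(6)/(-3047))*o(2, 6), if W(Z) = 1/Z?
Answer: 19/18282 ≈ 0.0010393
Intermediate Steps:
o(q, P) = 3 + q - 4*P (o(q, P) = (1*q - 4*P) + 3 = (q - 4*P) + 3 = 3 + q - 4*P)
(W(6)/(-3047))*o(2, 6) = (1/(6*(-3047)))*(3 + 2 - 4*6) = ((1/6)*(-1/3047))*(3 + 2 - 24) = -1/18282*(-19) = 19/18282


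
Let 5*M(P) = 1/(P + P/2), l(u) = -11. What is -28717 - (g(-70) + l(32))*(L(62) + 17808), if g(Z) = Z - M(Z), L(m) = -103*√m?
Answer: 35342427/25 - 4379972*√62/525 ≈ 1.3480e+6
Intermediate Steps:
M(P) = 2/(15*P) (M(P) = 1/(5*(P + P/2)) = 1/(5*((3*P/2))) = (2/(3*P))/5 = 2/(15*P))
g(Z) = Z - 2/(15*Z)
-28717 - (g(-70) + l(32))*(L(62) + 17808) = -28717 - ((-70 - 2/15/(-70)) - 11)*(-103*√62 + 17808) = -28717 - ((-70 - 2/15*(-1/70)) - 11)*(17808 - 103*√62) = -28717 - ((-70 + 1/525) - 11)*(17808 - 103*√62) = -28717 - (-36749/525 - 11)*(17808 - 103*√62) = -28717 - (-42524)*(17808 - 103*√62)/525 = -28717 - (-36060352/25 + 4379972*√62/525) = -28717 + (36060352/25 - 4379972*√62/525) = 35342427/25 - 4379972*√62/525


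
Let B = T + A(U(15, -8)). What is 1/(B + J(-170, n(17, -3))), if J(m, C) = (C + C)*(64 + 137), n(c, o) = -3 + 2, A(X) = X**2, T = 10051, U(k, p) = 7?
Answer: 1/9698 ≈ 0.00010311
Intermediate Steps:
n(c, o) = -1
J(m, C) = 402*C (J(m, C) = (2*C)*201 = 402*C)
B = 10100 (B = 10051 + 7**2 = 10051 + 49 = 10100)
1/(B + J(-170, n(17, -3))) = 1/(10100 + 402*(-1)) = 1/(10100 - 402) = 1/9698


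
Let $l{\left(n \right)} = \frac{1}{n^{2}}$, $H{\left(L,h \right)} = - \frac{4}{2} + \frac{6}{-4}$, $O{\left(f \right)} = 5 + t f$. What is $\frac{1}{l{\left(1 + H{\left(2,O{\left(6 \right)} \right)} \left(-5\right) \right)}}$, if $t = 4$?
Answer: $\frac{1369}{4} \approx 342.25$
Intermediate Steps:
$O{\left(f \right)} = 5 + 4 f$
$H{\left(L,h \right)} = - \frac{7}{2}$ ($H{\left(L,h \right)} = \left(-4\right) \frac{1}{2} + 6 \left(- \frac{1}{4}\right) = -2 - \frac{3}{2} = - \frac{7}{2}$)
$l{\left(n \right)} = \frac{1}{n^{2}}$
$\frac{1}{l{\left(1 + H{\left(2,O{\left(6 \right)} \right)} \left(-5\right) \right)}} = \frac{1}{\frac{1}{\left(1 - - \frac{35}{2}\right)^{2}}} = \frac{1}{\frac{1}{\left(1 + \frac{35}{2}\right)^{2}}} = \frac{1}{\frac{1}{\frac{1369}{4}}} = \frac{1}{\frac{4}{1369}} = \frac{1369}{4}$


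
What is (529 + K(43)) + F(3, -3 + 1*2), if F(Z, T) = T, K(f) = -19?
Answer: 509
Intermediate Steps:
(529 + K(43)) + F(3, -3 + 1*2) = (529 - 19) + (-3 + 1*2) = 510 + (-3 + 2) = 510 - 1 = 509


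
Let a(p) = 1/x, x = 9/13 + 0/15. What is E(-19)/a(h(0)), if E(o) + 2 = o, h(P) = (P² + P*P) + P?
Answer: -189/13 ≈ -14.538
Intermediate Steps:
h(P) = P + 2*P² (h(P) = (P² + P²) + P = 2*P² + P = P + 2*P²)
E(o) = -2 + o
x = 9/13 (x = 9*(1/13) + 0*(1/15) = 9/13 + 0 = 9/13 ≈ 0.69231)
a(p) = 13/9 (a(p) = 1/(9/13) = 13/9)
E(-19)/a(h(0)) = (-2 - 19)/(13/9) = -21*9/13 = -189/13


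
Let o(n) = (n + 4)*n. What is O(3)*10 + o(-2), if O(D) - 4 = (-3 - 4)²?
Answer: 526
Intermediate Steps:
O(D) = 53 (O(D) = 4 + (-3 - 4)² = 4 + (-7)² = 4 + 49 = 53)
o(n) = n*(4 + n) (o(n) = (4 + n)*n = n*(4 + n))
O(3)*10 + o(-2) = 53*10 - 2*(4 - 2) = 530 - 2*2 = 530 - 4 = 526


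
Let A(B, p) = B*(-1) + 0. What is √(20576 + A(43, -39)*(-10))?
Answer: 3*√2334 ≈ 144.93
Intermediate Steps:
A(B, p) = -B (A(B, p) = -B + 0 = -B)
√(20576 + A(43, -39)*(-10)) = √(20576 - 1*43*(-10)) = √(20576 - 43*(-10)) = √(20576 + 430) = √21006 = 3*√2334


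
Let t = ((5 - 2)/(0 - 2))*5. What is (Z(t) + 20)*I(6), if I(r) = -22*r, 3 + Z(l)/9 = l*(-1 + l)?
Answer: -74811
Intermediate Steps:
t = -15/2 (t = (3/(-2))*5 = (3*(-½))*5 = -3/2*5 = -15/2 ≈ -7.5000)
Z(l) = -27 + 9*l*(-1 + l) (Z(l) = -27 + 9*(l*(-1 + l)) = -27 + 9*l*(-1 + l))
(Z(t) + 20)*I(6) = ((-27 - 9*(-15/2) + 9*(-15/2)²) + 20)*(-22*6) = ((-27 + 135/2 + 9*(225/4)) + 20)*(-132) = ((-27 + 135/2 + 2025/4) + 20)*(-132) = (2187/4 + 20)*(-132) = (2267/4)*(-132) = -74811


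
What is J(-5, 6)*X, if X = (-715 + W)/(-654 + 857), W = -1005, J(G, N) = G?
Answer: 8600/203 ≈ 42.365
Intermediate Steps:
X = -1720/203 (X = (-715 - 1005)/(-654 + 857) = -1720/203 ≈ -8.4729)
J(-5, 6)*X = -5*(-1720/203) = 8600/203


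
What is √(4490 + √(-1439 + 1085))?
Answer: √(4490 + I*√354) ≈ 67.008 + 0.1404*I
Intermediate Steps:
√(4490 + √(-1439 + 1085)) = √(4490 + √(-354)) = √(4490 + I*√354)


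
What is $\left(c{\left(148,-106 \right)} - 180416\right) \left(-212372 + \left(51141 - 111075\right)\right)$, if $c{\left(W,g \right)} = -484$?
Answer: $49260155400$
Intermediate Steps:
$\left(c{\left(148,-106 \right)} - 180416\right) \left(-212372 + \left(51141 - 111075\right)\right) = \left(-484 - 180416\right) \left(-212372 + \left(51141 - 111075\right)\right) = - 180900 \left(-212372 - 59934\right) = \left(-180900\right) \left(-272306\right) = 49260155400$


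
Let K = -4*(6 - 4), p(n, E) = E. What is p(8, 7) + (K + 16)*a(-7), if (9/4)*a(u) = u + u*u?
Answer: 469/3 ≈ 156.33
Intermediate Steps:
K = -8 (K = -4*2 = -8)
a(u) = 4*u/9 + 4*u²/9 (a(u) = 4*(u + u*u)/9 = 4*(u + u²)/9 = 4*u/9 + 4*u²/9)
p(8, 7) + (K + 16)*a(-7) = 7 + (-8 + 16)*((4/9)*(-7)*(1 - 7)) = 7 + 8*((4/9)*(-7)*(-6)) = 7 + 8*(56/3) = 7 + 448/3 = 469/3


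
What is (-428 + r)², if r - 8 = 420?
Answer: 0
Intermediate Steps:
r = 428 (r = 8 + 420 = 428)
(-428 + r)² = (-428 + 428)² = 0² = 0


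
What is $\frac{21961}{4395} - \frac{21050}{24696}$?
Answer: $\frac{74972351}{18089820} \approx 4.1444$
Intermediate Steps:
$\frac{21961}{4395} - \frac{21050}{24696} = 21961 \cdot \frac{1}{4395} - \frac{10525}{12348} = \frac{21961}{4395} - \frac{10525}{12348} = \frac{74972351}{18089820}$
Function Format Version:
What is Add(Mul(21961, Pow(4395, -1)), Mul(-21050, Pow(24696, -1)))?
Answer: Rational(74972351, 18089820) ≈ 4.1444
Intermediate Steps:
Add(Mul(21961, Pow(4395, -1)), Mul(-21050, Pow(24696, -1))) = Add(Mul(21961, Rational(1, 4395)), Mul(-21050, Rational(1, 24696))) = Add(Rational(21961, 4395), Rational(-10525, 12348)) = Rational(74972351, 18089820)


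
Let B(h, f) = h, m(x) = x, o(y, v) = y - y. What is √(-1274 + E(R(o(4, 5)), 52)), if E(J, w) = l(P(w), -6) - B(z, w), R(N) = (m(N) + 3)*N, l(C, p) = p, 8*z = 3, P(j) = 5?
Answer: I*√20486/4 ≈ 35.782*I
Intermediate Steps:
o(y, v) = 0
z = 3/8 (z = (⅛)*3 = 3/8 ≈ 0.37500)
R(N) = N*(3 + N) (R(N) = (N + 3)*N = (3 + N)*N = N*(3 + N))
E(J, w) = -51/8 (E(J, w) = -6 - 1*3/8 = -6 - 3/8 = -51/8)
√(-1274 + E(R(o(4, 5)), 52)) = √(-1274 - 51/8) = √(-10243/8) = I*√20486/4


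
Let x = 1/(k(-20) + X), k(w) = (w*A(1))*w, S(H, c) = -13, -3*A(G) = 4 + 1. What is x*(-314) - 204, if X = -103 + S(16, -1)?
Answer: -239025/1174 ≈ -203.60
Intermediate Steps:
A(G) = -5/3 (A(G) = -(4 + 1)/3 = -⅓*5 = -5/3)
k(w) = -5*w²/3 (k(w) = (w*(-5/3))*w = (-5*w/3)*w = -5*w²/3)
X = -116 (X = -103 - 13 = -116)
x = -3/2348 (x = 1/(-5/3*(-20)² - 116) = 1/(-5/3*400 - 116) = 1/(-2000/3 - 116) = 1/(-2348/3) = -3/2348 ≈ -0.0012777)
x*(-314) - 204 = -3/2348*(-314) - 204 = 471/1174 - 204 = -239025/1174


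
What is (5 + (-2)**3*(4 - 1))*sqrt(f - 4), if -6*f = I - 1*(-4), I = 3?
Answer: -19*I*sqrt(186)/6 ≈ -43.188*I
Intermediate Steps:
f = -7/6 (f = -(3 - 1*(-4))/6 = -(3 + 4)/6 = -1/6*7 = -7/6 ≈ -1.1667)
(5 + (-2)**3*(4 - 1))*sqrt(f - 4) = (5 + (-2)**3*(4 - 1))*sqrt(-7/6 - 4) = (5 - 8*3)*sqrt(-31/6) = (5 - 24)*(I*sqrt(186)/6) = -19*I*sqrt(186)/6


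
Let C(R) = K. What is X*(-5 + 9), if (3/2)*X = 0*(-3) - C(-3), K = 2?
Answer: -16/3 ≈ -5.3333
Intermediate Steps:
C(R) = 2
X = -4/3 (X = 2*(0*(-3) - 1*2)/3 = 2*(0 - 2)/3 = (⅔)*(-2) = -4/3 ≈ -1.3333)
X*(-5 + 9) = -4*(-5 + 9)/3 = -4/3*4 = -16/3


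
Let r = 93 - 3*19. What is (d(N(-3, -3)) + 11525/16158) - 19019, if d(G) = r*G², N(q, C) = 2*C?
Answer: -286356709/16158 ≈ -17722.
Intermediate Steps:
r = 36 (r = 93 - 1*57 = 93 - 57 = 36)
d(G) = 36*G²
(d(N(-3, -3)) + 11525/16158) - 19019 = (36*(2*(-3))² + 11525/16158) - 19019 = (36*(-6)² + 11525*(1/16158)) - 19019 = (36*36 + 11525/16158) - 19019 = (1296 + 11525/16158) - 19019 = 20952293/16158 - 19019 = -286356709/16158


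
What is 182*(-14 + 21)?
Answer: 1274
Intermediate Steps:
182*(-14 + 21) = 182*7 = 1274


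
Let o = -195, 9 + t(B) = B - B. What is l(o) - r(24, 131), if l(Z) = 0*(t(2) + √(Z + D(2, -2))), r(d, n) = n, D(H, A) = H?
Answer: -131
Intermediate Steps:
t(B) = -9 (t(B) = -9 + (B - B) = -9 + 0 = -9)
l(Z) = 0 (l(Z) = 0*(-9 + √(Z + 2)) = 0*(-9 + √(2 + Z)) = 0)
l(o) - r(24, 131) = 0 - 1*131 = 0 - 131 = -131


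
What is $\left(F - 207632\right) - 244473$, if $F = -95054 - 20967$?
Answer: $-568126$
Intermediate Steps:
$F = -116021$ ($F = -95054 - 20967 = -116021$)
$\left(F - 207632\right) - 244473 = \left(-116021 - 207632\right) - 244473 = -323653 - 244473 = -568126$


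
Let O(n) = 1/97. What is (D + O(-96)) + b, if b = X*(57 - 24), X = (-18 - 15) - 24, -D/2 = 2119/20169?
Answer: -3680366150/1956393 ≈ -1881.2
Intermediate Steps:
O(n) = 1/97
D = -4238/20169 ≈ -0.21012
X = -57 (X = -33 - 24 = -57)
b = -1881 (b = -57*(57 - 24) = -57*33 = -1881)
(D + O(-96)) + b = (-4238/20169 + 1/97) - 1881 = -390917/1956393 - 1881 = -3680366150/1956393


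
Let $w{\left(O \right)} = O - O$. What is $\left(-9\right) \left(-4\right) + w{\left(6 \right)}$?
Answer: $36$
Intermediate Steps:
$w{\left(O \right)} = 0$
$\left(-9\right) \left(-4\right) + w{\left(6 \right)} = \left(-9\right) \left(-4\right) + 0 = 36 + 0 = 36$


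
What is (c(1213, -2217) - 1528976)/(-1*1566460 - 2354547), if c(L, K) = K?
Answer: 1531193/3921007 ≈ 0.39051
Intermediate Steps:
(c(1213, -2217) - 1528976)/(-1*1566460 - 2354547) = (-2217 - 1528976)/(-1*1566460 - 2354547) = -1531193/(-1566460 - 2354547) = -1531193/(-3921007) = -1531193*(-1/3921007) = 1531193/3921007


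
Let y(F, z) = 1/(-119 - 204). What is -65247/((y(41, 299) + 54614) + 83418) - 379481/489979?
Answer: -9081702716578/7281795959655 ≈ -1.2472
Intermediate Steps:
y(F, z) = -1/323 (y(F, z) = 1/(-323) = -1/323)
-65247/((y(41, 299) + 54614) + 83418) - 379481/489979 = -65247/((-1/323 + 54614) + 83418) - 379481/489979 = -65247/(17640321/323 + 83418) - 379481*1/489979 = -65247/44584335/323 - 379481/489979 = -65247*323/44584335 - 379481/489979 = -7024927/14861445 - 379481/489979 = -9081702716578/7281795959655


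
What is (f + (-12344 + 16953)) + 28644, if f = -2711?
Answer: 30542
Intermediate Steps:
(f + (-12344 + 16953)) + 28644 = (-2711 + (-12344 + 16953)) + 28644 = (-2711 + 4609) + 28644 = 1898 + 28644 = 30542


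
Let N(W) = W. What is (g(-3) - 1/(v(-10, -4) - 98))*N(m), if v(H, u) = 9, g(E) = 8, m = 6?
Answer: 4278/89 ≈ 48.067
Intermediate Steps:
(g(-3) - 1/(v(-10, -4) - 98))*N(m) = (8 - 1/(9 - 98))*6 = (8 - 1/(-89))*6 = (8 - 1*(-1/89))*6 = (8 + 1/89)*6 = (713/89)*6 = 4278/89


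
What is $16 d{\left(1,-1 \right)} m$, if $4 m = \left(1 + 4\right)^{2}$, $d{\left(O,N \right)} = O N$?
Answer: $-100$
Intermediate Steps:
$d{\left(O,N \right)} = N O$
$m = \frac{25}{4}$ ($m = \frac{\left(1 + 4\right)^{2}}{4} = \frac{5^{2}}{4} = \frac{1}{4} \cdot 25 = \frac{25}{4} \approx 6.25$)
$16 d{\left(1,-1 \right)} m = 16 \left(\left(-1\right) 1\right) \frac{25}{4} = 16 \left(-1\right) \frac{25}{4} = \left(-16\right) \frac{25}{4} = -100$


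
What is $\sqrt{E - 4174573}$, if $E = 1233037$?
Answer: $4 i \sqrt{183846} \approx 1715.1 i$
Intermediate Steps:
$\sqrt{E - 4174573} = \sqrt{1233037 - 4174573} = \sqrt{-2941536} = 4 i \sqrt{183846}$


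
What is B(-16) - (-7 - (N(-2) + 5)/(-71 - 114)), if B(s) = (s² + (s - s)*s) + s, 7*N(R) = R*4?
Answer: 319838/1295 ≈ 246.98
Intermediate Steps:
N(R) = 4*R/7 (N(R) = (R*4)/7 = (4*R)/7 = 4*R/7)
B(s) = s + s² (B(s) = (s² + 0*s) + s = (s² + 0) + s = s² + s = s + s²)
B(-16) - (-7 - (N(-2) + 5)/(-71 - 114)) = -16*(1 - 16) - (-7 - ((4/7)*(-2) + 5)/(-71 - 114)) = -16*(-15) - (-7 - (-8/7 + 5)/(-185)) = 240 - (-7 - 27*(-1)/(7*185)) = 240 - (-7 - 1*(-27/1295)) = 240 - (-7 + 27/1295) = 240 - 1*(-9038/1295) = 240 + 9038/1295 = 319838/1295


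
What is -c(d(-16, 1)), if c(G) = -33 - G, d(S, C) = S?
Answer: 17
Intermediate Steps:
-c(d(-16, 1)) = -(-33 - 1*(-16)) = -(-33 + 16) = -1*(-17) = 17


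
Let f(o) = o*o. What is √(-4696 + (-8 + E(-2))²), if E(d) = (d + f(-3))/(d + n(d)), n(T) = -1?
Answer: I*√41303/3 ≈ 67.744*I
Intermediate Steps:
f(o) = o²
E(d) = (9 + d)/(-1 + d) (E(d) = (d + (-3)²)/(d - 1) = (d + 9)/(-1 + d) = (9 + d)/(-1 + d))
√(-4696 + (-8 + E(-2))²) = √(-4696 + (-8 + (9 - 2)/(-1 - 2))²) = √(-4696 + (-8 + 7/(-3))²) = √(-4696 + (-8 - ⅓*7)²) = √(-4696 + (-8 - 7/3)²) = √(-4696 + (-31/3)²) = √(-4696 + 961/9) = √(-41303/9) = I*√41303/3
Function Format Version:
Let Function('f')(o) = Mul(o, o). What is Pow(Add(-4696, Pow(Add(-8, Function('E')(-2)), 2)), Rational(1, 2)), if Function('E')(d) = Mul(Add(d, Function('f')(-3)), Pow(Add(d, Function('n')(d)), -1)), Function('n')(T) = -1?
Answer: Mul(Rational(1, 3), I, Pow(41303, Rational(1, 2))) ≈ Mul(67.744, I)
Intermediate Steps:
Function('f')(o) = Pow(o, 2)
Function('E')(d) = Mul(Pow(Add(-1, d), -1), Add(9, d)) (Function('E')(d) = Mul(Add(d, Pow(-3, 2)), Pow(Add(d, -1), -1)) = Mul(Add(d, 9), Pow(Add(-1, d), -1)) = Mul(Add(9, d), Pow(Add(-1, d), -1)) = Mul(Pow(Add(-1, d), -1), Add(9, d)))
Pow(Add(-4696, Pow(Add(-8, Function('E')(-2)), 2)), Rational(1, 2)) = Pow(Add(-4696, Pow(Add(-8, Mul(Pow(Add(-1, -2), -1), Add(9, -2))), 2)), Rational(1, 2)) = Pow(Add(-4696, Pow(Add(-8, Mul(Pow(-3, -1), 7)), 2)), Rational(1, 2)) = Pow(Add(-4696, Pow(Add(-8, Mul(Rational(-1, 3), 7)), 2)), Rational(1, 2)) = Pow(Add(-4696, Pow(Add(-8, Rational(-7, 3)), 2)), Rational(1, 2)) = Pow(Add(-4696, Pow(Rational(-31, 3), 2)), Rational(1, 2)) = Pow(Add(-4696, Rational(961, 9)), Rational(1, 2)) = Pow(Rational(-41303, 9), Rational(1, 2)) = Mul(Rational(1, 3), I, Pow(41303, Rational(1, 2)))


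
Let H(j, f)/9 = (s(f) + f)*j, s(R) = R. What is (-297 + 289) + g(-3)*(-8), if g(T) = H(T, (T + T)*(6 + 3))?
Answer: -23336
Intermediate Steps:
H(j, f) = 18*f*j (H(j, f) = 9*((f + f)*j) = 9*((2*f)*j) = 9*(2*f*j) = 18*f*j)
g(T) = 324*T² (g(T) = 18*((T + T)*(6 + 3))*T = 18*((2*T)*9)*T = 18*(18*T)*T = 324*T²)
(-297 + 289) + g(-3)*(-8) = (-297 + 289) + (324*(-3)²)*(-8) = -8 + (324*9)*(-8) = -8 + 2916*(-8) = -8 - 23328 = -23336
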